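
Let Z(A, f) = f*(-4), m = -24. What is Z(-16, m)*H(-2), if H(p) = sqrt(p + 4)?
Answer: 96*sqrt(2) ≈ 135.76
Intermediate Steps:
Z(A, f) = -4*f
H(p) = sqrt(4 + p)
Z(-16, m)*H(-2) = (-4*(-24))*sqrt(4 - 2) = 96*sqrt(2)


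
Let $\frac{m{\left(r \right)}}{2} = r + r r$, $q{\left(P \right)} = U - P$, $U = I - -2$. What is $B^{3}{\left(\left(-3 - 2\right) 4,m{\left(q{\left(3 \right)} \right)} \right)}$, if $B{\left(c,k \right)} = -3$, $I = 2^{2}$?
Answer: $-27$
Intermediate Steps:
$I = 4$
$U = 6$ ($U = 4 - -2 = 4 + 2 = 6$)
$q{\left(P \right)} = 6 - P$
$m{\left(r \right)} = 2 r + 2 r^{2}$ ($m{\left(r \right)} = 2 \left(r + r r\right) = 2 \left(r + r^{2}\right) = 2 r + 2 r^{2}$)
$B^{3}{\left(\left(-3 - 2\right) 4,m{\left(q{\left(3 \right)} \right)} \right)} = \left(-3\right)^{3} = -27$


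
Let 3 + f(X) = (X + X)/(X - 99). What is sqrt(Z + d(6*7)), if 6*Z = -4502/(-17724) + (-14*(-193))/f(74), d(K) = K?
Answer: 5*I*sqrt(1319027761877)/1976226 ≈ 2.9058*I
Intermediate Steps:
f(X) = -3 + 2*X/(-99 + X) (f(X) = -3 + (X + X)/(X - 99) = -3 + (2*X)/(-99 + X) = -3 + 2*X/(-99 + X))
Z = -598126127/11857356 (Z = (-4502/(-17724) + (-14*(-193))/(((297 - 1*74)/(-99 + 74))))/6 = (-4502*(-1/17724) + 2702/(((297 - 74)/(-25))))/6 = (2251/8862 + 2702/((-1/25*223)))/6 = (2251/8862 + 2702/(-223/25))/6 = (2251/8862 + 2702*(-25/223))/6 = (2251/8862 - 67550/223)/6 = (1/6)*(-598126127/1976226) = -598126127/11857356 ≈ -50.443)
sqrt(Z + d(6*7)) = sqrt(-598126127/11857356 + 6*7) = sqrt(-598126127/11857356 + 42) = sqrt(-100117175/11857356) = 5*I*sqrt(1319027761877)/1976226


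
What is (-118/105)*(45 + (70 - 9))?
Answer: -12508/105 ≈ -119.12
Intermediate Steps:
(-118/105)*(45 + (70 - 9)) = (-118*1/105)*(45 + 61) = -118/105*106 = -12508/105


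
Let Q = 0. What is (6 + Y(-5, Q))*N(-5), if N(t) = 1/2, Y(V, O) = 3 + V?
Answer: 2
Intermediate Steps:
N(t) = ½
(6 + Y(-5, Q))*N(-5) = (6 + (3 - 5))*(½) = (6 - 2)*(½) = 4*(½) = 2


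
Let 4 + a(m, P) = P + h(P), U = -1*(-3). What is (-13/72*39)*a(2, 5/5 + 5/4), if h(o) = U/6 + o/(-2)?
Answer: 3211/192 ≈ 16.724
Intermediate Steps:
U = 3
h(o) = ½ - o/2 (h(o) = 3/6 + o/(-2) = 3*(⅙) + o*(-½) = ½ - o/2)
a(m, P) = -7/2 + P/2 (a(m, P) = -4 + (P + (½ - P/2)) = -4 + (½ + P/2) = -7/2 + P/2)
(-13/72*39)*a(2, 5/5 + 5/4) = (-13/72*39)*(-7/2 + (5/5 + 5/4)/2) = (-13*1/72*39)*(-7/2 + (5*(⅕) + 5*(¼))/2) = (-13/72*39)*(-7/2 + (1 + 5/4)/2) = -169*(-7/2 + (½)*(9/4))/24 = -169*(-7/2 + 9/8)/24 = -169/24*(-19/8) = 3211/192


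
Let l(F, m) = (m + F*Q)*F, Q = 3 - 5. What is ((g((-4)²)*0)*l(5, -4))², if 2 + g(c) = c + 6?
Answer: 0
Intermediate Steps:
Q = -2
g(c) = 4 + c (g(c) = -2 + (c + 6) = -2 + (6 + c) = 4 + c)
l(F, m) = F*(m - 2*F) (l(F, m) = (m + F*(-2))*F = (m - 2*F)*F = F*(m - 2*F))
((g((-4)²)*0)*l(5, -4))² = (((4 + (-4)²)*0)*(5*(-4 - 2*5)))² = (((4 + 16)*0)*(5*(-4 - 10)))² = ((20*0)*(5*(-14)))² = (0*(-70))² = 0² = 0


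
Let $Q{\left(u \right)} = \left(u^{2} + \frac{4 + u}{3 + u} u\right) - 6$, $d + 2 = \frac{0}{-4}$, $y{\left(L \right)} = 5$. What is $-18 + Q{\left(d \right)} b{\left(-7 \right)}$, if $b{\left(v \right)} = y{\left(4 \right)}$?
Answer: $-48$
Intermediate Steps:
$b{\left(v \right)} = 5$
$d = -2$ ($d = -2 + \frac{0}{-4} = -2 + 0 \left(- \frac{1}{4}\right) = -2 + 0 = -2$)
$Q{\left(u \right)} = -6 + u^{2} + \frac{u \left(4 + u\right)}{3 + u}$ ($Q{\left(u \right)} = \left(u^{2} + \frac{4 + u}{3 + u} u\right) - 6 = \left(u^{2} + \frac{u \left(4 + u\right)}{3 + u}\right) - 6 = -6 + u^{2} + \frac{u \left(4 + u\right)}{3 + u}$)
$-18 + Q{\left(d \right)} b{\left(-7 \right)} = -18 + \frac{-18 + \left(-2\right)^{3} - -4 + 4 \left(-2\right)^{2}}{3 - 2} \cdot 5 = -18 + \frac{-18 - 8 + 4 + 4 \cdot 4}{1} \cdot 5 = -18 + 1 \left(-18 - 8 + 4 + 16\right) 5 = -18 + 1 \left(-6\right) 5 = -18 - 30 = -48$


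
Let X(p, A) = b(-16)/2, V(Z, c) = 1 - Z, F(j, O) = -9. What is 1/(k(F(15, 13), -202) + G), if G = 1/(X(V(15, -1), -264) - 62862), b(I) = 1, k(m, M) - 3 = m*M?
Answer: 125723/228941581 ≈ 0.00054915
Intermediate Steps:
k(m, M) = 3 + M*m (k(m, M) = 3 + m*M = 3 + M*m)
X(p, A) = ½ (X(p, A) = 1/2 = 1*(½) = ½)
G = -2/125723 (G = 1/(½ - 62862) = 1/(-125723/2) = -2/125723 ≈ -1.5908e-5)
1/(k(F(15, 13), -202) + G) = 1/((3 - 202*(-9)) - 2/125723) = 1/((3 + 1818) - 2/125723) = 1/(1821 - 2/125723) = 1/(228941581/125723) = 125723/228941581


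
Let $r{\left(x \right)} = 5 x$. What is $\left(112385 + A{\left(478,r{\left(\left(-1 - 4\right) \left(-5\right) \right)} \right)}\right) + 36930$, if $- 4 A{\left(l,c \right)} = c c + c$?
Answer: $\frac{290755}{2} \approx 1.4538 \cdot 10^{5}$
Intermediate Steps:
$A{\left(l,c \right)} = - \frac{c}{4} - \frac{c^{2}}{4}$ ($A{\left(l,c \right)} = - \frac{c c + c}{4} = - \frac{c^{2} + c}{4} = - \frac{c + c^{2}}{4} = - \frac{c}{4} - \frac{c^{2}}{4}$)
$\left(112385 + A{\left(478,r{\left(\left(-1 - 4\right) \left(-5\right) \right)} \right)}\right) + 36930 = \left(112385 - \frac{5 \left(-1 - 4\right) \left(-5\right) \left(1 + 5 \left(-1 - 4\right) \left(-5\right)\right)}{4}\right) + 36930 = \left(112385 - \frac{5 \left(\left(-5\right) \left(-5\right)\right) \left(1 + 5 \left(\left(-5\right) \left(-5\right)\right)\right)}{4}\right) + 36930 = \left(112385 - \frac{5 \cdot 25 \left(1 + 5 \cdot 25\right)}{4}\right) + 36930 = \left(112385 - \frac{125 \left(1 + 125\right)}{4}\right) + 36930 = \left(112385 - \frac{125}{4} \cdot 126\right) + 36930 = \left(112385 - \frac{7875}{2}\right) + 36930 = \frac{216895}{2} + 36930 = \frac{290755}{2}$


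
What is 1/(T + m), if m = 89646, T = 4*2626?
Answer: 1/100150 ≈ 9.9850e-6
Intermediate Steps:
T = 10504
1/(T + m) = 1/(10504 + 89646) = 1/100150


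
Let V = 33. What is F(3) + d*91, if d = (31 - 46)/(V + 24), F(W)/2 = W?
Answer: -341/19 ≈ -17.947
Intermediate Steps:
F(W) = 2*W
d = -5/19 (d = (31 - 46)/(33 + 24) = -15/57 = -15*1/57 = -5/19 ≈ -0.26316)
F(3) + d*91 = 2*3 - 5/19*91 = 6 - 455/19 = -341/19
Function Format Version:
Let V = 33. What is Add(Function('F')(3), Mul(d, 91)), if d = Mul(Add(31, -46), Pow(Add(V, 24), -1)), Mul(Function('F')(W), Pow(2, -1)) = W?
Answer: Rational(-341, 19) ≈ -17.947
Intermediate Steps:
Function('F')(W) = Mul(2, W)
d = Rational(-5, 19) (d = Mul(Add(31, -46), Pow(Add(33, 24), -1)) = Mul(-15, Pow(57, -1)) = Mul(-15, Rational(1, 57)) = Rational(-5, 19) ≈ -0.26316)
Add(Function('F')(3), Mul(d, 91)) = Add(Mul(2, 3), Mul(Rational(-5, 19), 91)) = Add(6, Rational(-455, 19)) = Rational(-341, 19)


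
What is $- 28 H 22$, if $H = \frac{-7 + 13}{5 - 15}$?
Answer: $\frac{1848}{5} \approx 369.6$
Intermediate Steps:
$H = - \frac{3}{5}$ ($H = \frac{6}{-10} = 6 \left(- \frac{1}{10}\right) = - \frac{3}{5} \approx -0.6$)
$- 28 H 22 = \left(-28\right) \left(- \frac{3}{5}\right) 22 = \frac{84}{5} \cdot 22 = \frac{1848}{5}$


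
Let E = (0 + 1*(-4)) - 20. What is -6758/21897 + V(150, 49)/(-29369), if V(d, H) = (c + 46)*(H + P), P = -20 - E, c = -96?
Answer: -140448652/643092993 ≈ -0.21840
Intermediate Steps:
E = -24 (E = (0 - 4) - 20 = -4 - 20 = -24)
P = 4 (P = -20 - 1*(-24) = -20 + 24 = 4)
V(d, H) = -200 - 50*H (V(d, H) = (-96 + 46)*(H + 4) = -50*(4 + H) = -200 - 50*H)
-6758/21897 + V(150, 49)/(-29369) = -6758/21897 + (-200 - 50*49)/(-29369) = -6758*1/21897 + (-200 - 2450)*(-1/29369) = -6758/21897 - 2650*(-1/29369) = -6758/21897 + 2650/29369 = -140448652/643092993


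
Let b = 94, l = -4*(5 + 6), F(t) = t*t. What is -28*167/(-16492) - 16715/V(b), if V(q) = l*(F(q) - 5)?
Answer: 74735323/228864196 ≈ 0.32655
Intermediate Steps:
F(t) = t**2
l = -44 (l = -4*11 = -44)
V(q) = 220 - 44*q**2 (V(q) = -44*(q**2 - 5) = -44*(-5 + q**2) = 220 - 44*q**2)
-28*167/(-16492) - 16715/V(b) = -28*167/(-16492) - 16715/(220 - 44*94**2) = -4676*(-1/16492) - 16715/(220 - 44*8836) = 167/589 - 16715/(220 - 388784) = 167/589 - 16715/(-388564) = 167/589 - 16715*(-1/388564) = 167/589 + 16715/388564 = 74735323/228864196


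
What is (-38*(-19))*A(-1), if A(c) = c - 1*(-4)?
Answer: 2166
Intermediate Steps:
A(c) = 4 + c (A(c) = c + 4 = 4 + c)
(-38*(-19))*A(-1) = (-38*(-19))*(4 - 1) = 722*3 = 2166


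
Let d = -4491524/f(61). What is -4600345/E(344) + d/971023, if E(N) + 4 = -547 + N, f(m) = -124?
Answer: 6020804231624/270915417 ≈ 22224.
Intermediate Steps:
E(N) = -551 + N (E(N) = -4 + (-547 + N) = -551 + N)
d = 1122881/31 (d = -4491524/(-124) = -4491524*(-1/124) = 1122881/31 ≈ 36222.)
-4600345/E(344) + d/971023 = -4600345/(-551 + 344) + (1122881/31)/971023 = -4600345/(-207) + (1122881/31)*(1/971023) = -4600345*(-1/207) + 1122881/30101713 = 200015/9 + 1122881/30101713 = 6020804231624/270915417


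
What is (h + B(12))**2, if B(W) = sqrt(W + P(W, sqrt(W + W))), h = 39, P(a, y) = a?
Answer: 1545 + 156*sqrt(6) ≈ 1927.1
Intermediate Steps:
B(W) = sqrt(2)*sqrt(W) (B(W) = sqrt(W + W) = sqrt(2*W) = sqrt(2)*sqrt(W))
(h + B(12))**2 = (39 + sqrt(2)*sqrt(12))**2 = (39 + sqrt(2)*(2*sqrt(3)))**2 = (39 + 2*sqrt(6))**2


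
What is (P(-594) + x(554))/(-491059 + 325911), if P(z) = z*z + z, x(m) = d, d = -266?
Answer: -87994/41287 ≈ -2.1313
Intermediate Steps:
x(m) = -266
P(z) = z + z² (P(z) = z² + z = z + z²)
(P(-594) + x(554))/(-491059 + 325911) = (-594*(1 - 594) - 266)/(-491059 + 325911) = (-594*(-593) - 266)/(-165148) = (352242 - 266)*(-1/165148) = 351976*(-1/165148) = -87994/41287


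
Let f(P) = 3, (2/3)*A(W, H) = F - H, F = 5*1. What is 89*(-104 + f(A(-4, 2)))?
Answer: -8989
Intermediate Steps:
F = 5
A(W, H) = 15/2 - 3*H/2 (A(W, H) = 3*(5 - H)/2 = 15/2 - 3*H/2)
89*(-104 + f(A(-4, 2))) = 89*(-104 + 3) = 89*(-101) = -8989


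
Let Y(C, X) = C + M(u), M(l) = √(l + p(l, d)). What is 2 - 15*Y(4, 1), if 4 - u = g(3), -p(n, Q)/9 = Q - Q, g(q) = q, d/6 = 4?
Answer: -73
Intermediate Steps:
d = 24 (d = 6*4 = 24)
p(n, Q) = 0 (p(n, Q) = -9*(Q - Q) = -9*0 = 0)
u = 1 (u = 4 - 1*3 = 4 - 3 = 1)
M(l) = √l (M(l) = √(l + 0) = √l)
Y(C, X) = 1 + C (Y(C, X) = C + √1 = C + 1 = 1 + C)
2 - 15*Y(4, 1) = 2 - 15*(1 + 4) = 2 - 15*5 = 2 - 75 = -73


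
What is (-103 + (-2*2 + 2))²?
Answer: 11025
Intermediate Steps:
(-103 + (-2*2 + 2))² = (-103 + (-4 + 2))² = (-103 - 2)² = (-105)² = 11025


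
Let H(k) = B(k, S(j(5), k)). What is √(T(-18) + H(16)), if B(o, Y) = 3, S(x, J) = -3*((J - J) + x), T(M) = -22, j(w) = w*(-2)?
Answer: I*√19 ≈ 4.3589*I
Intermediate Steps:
j(w) = -2*w
S(x, J) = -3*x (S(x, J) = -3*(0 + x) = -3*x)
H(k) = 3
√(T(-18) + H(16)) = √(-22 + 3) = √(-19) = I*√19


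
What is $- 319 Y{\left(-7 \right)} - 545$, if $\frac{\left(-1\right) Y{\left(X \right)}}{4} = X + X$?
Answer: $-18409$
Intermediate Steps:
$Y{\left(X \right)} = - 8 X$ ($Y{\left(X \right)} = - 4 \left(X + X\right) = - 4 \cdot 2 X = - 8 X$)
$- 319 Y{\left(-7 \right)} - 545 = - 319 \left(\left(-8\right) \left(-7\right)\right) - 545 = \left(-319\right) 56 - 545 = -17864 - 545 = -18409$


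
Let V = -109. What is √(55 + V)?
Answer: 3*I*√6 ≈ 7.3485*I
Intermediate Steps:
√(55 + V) = √(55 - 109) = √(-54) = 3*I*√6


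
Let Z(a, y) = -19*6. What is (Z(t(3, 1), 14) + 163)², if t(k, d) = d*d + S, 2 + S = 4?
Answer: 2401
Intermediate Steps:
S = 2 (S = -2 + 4 = 2)
t(k, d) = 2 + d² (t(k, d) = d*d + 2 = d² + 2 = 2 + d²)
Z(a, y) = -114
(Z(t(3, 1), 14) + 163)² = (-114 + 163)² = 49² = 2401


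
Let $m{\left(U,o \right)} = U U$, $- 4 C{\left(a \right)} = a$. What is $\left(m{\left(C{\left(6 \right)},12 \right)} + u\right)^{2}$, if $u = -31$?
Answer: $\frac{13225}{16} \approx 826.56$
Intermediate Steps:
$C{\left(a \right)} = - \frac{a}{4}$
$m{\left(U,o \right)} = U^{2}$
$\left(m{\left(C{\left(6 \right)},12 \right)} + u\right)^{2} = \left(\left(\left(- \frac{1}{4}\right) 6\right)^{2} - 31\right)^{2} = \left(\left(- \frac{3}{2}\right)^{2} - 31\right)^{2} = \left(\frac{9}{4} - 31\right)^{2} = \left(- \frac{115}{4}\right)^{2} = \frac{13225}{16}$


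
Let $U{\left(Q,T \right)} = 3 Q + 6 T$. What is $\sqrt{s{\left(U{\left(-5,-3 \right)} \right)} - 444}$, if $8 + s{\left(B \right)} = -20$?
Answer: $2 i \sqrt{118} \approx 21.726 i$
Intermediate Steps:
$s{\left(B \right)} = -28$ ($s{\left(B \right)} = -8 - 20 = -28$)
$\sqrt{s{\left(U{\left(-5,-3 \right)} \right)} - 444} = \sqrt{-28 - 444} = \sqrt{-472} = 2 i \sqrt{118}$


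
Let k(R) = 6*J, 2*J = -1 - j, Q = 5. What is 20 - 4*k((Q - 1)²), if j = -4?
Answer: -16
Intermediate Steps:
J = 3/2 (J = (-1 - 1*(-4))/2 = (-1 + 4)/2 = (½)*3 = 3/2 ≈ 1.5000)
k(R) = 9 (k(R) = 6*(3/2) = 9)
20 - 4*k((Q - 1)²) = 20 - 4*9 = 20 - 36 = -16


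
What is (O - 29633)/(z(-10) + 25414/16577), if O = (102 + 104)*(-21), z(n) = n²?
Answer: -562938343/1683114 ≈ -334.46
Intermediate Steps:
O = -4326 (O = 206*(-21) = -4326)
(O - 29633)/(z(-10) + 25414/16577) = (-4326 - 29633)/((-10)² + 25414/16577) = -33959/(100 + 25414*(1/16577)) = -33959/(100 + 25414/16577) = -33959/1683114/16577 = -33959*16577/1683114 = -562938343/1683114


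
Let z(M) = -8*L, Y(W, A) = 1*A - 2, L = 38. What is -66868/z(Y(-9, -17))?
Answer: 16717/76 ≈ 219.96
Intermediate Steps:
Y(W, A) = -2 + A (Y(W, A) = A - 2 = -2 + A)
z(M) = -304 (z(M) = -8*38 = -304)
-66868/z(Y(-9, -17)) = -66868/(-304) = -66868*(-1/304) = 16717/76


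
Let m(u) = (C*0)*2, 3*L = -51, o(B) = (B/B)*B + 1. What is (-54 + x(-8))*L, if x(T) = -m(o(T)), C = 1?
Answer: 918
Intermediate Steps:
o(B) = 1 + B (o(B) = 1*B + 1 = B + 1 = 1 + B)
L = -17 (L = (⅓)*(-51) = -17)
m(u) = 0 (m(u) = (1*0)*2 = 0*2 = 0)
x(T) = 0 (x(T) = -1*0 = 0)
(-54 + x(-8))*L = (-54 + 0)*(-17) = -54*(-17) = 918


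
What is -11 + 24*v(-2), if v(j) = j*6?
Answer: -299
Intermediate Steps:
v(j) = 6*j
-11 + 24*v(-2) = -11 + 24*(6*(-2)) = -11 + 24*(-12) = -11 - 288 = -299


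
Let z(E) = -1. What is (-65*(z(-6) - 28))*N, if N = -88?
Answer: -165880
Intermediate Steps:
(-65*(z(-6) - 28))*N = -65*(-1 - 28)*(-88) = -65*(-29)*(-88) = 1885*(-88) = -165880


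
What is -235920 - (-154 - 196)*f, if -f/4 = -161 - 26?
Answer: 25880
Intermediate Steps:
f = 748 (f = -4*(-161 - 26) = -4*(-187) = 748)
-235920 - (-154 - 196)*f = -235920 - (-154 - 196)*748 = -235920 - (-350)*748 = -235920 - 1*(-261800) = -235920 + 261800 = 25880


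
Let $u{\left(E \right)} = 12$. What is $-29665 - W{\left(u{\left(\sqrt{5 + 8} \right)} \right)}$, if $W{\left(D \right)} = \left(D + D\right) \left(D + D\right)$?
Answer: $-30241$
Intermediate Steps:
$W{\left(D \right)} = 4 D^{2}$ ($W{\left(D \right)} = 2 D 2 D = 4 D^{2}$)
$-29665 - W{\left(u{\left(\sqrt{5 + 8} \right)} \right)} = -29665 - 4 \cdot 12^{2} = -29665 - 4 \cdot 144 = -29665 - 576 = -30241$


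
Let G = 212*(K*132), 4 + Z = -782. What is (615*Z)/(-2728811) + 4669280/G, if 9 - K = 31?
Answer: -667023185/90050763 ≈ -7.4072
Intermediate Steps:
K = -22 (K = 9 - 1*31 = 9 - 31 = -22)
Z = -786 (Z = -4 - 782 = -786)
G = -615648 (G = 212*(-22*132) = 212*(-2904) = -615648)
(615*Z)/(-2728811) + 4669280/G = (615*(-786))/(-2728811) + 4669280/(-615648) = -483390*(-1/2728811) + 4669280*(-1/615648) = 483390/2728811 - 13265/1749 = -667023185/90050763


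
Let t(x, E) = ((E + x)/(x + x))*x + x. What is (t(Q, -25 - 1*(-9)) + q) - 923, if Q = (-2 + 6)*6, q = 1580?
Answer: 685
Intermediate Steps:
Q = 24 (Q = 4*6 = 24)
t(x, E) = E/2 + 3*x/2 (t(x, E) = ((E + x)/((2*x)))*x + x = ((E + x)*(1/(2*x)))*x + x = ((E + x)/(2*x))*x + x = (E/2 + x/2) + x = E/2 + 3*x/2)
(t(Q, -25 - 1*(-9)) + q) - 923 = (((-25 - 1*(-9))/2 + (3/2)*24) + 1580) - 923 = (((-25 + 9)/2 + 36) + 1580) - 923 = (((½)*(-16) + 36) + 1580) - 923 = ((-8 + 36) + 1580) - 923 = (28 + 1580) - 923 = 1608 - 923 = 685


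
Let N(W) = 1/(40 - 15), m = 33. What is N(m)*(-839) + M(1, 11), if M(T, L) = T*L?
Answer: -564/25 ≈ -22.560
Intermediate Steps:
M(T, L) = L*T
N(W) = 1/25
N(m)*(-839) + M(1, 11) = (1/25)*(-839) + 11*1 = -839/25 + 11 = -564/25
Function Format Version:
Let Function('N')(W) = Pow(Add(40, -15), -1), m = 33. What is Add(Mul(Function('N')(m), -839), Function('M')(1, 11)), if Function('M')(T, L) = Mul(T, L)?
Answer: Rational(-564, 25) ≈ -22.560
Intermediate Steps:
Function('M')(T, L) = Mul(L, T)
Function('N')(W) = Rational(1, 25) (Function('N')(W) = Pow(25, -1) = Rational(1, 25))
Add(Mul(Function('N')(m), -839), Function('M')(1, 11)) = Add(Mul(Rational(1, 25), -839), Mul(11, 1)) = Add(Rational(-839, 25), 11) = Rational(-564, 25)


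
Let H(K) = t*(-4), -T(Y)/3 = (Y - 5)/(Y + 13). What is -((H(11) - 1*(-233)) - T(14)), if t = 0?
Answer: -234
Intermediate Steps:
T(Y) = -3*(-5 + Y)/(13 + Y) (T(Y) = -3*(Y - 5)/(Y + 13) = -3*(-5 + Y)/(13 + Y))
H(K) = 0 (H(K) = 0*(-4) = 0)
-((H(11) - 1*(-233)) - T(14)) = -((0 - 1*(-233)) - 3*(5 - 1*14)/(13 + 14)) = -((0 + 233) - 3*(5 - 14)/27) = -(233 - 3*(-9)/27) = -(233 - 1*(-1)) = -(233 + 1) = -1*234 = -234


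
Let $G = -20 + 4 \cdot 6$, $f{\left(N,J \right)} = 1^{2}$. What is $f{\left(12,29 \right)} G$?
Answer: $4$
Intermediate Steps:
$f{\left(N,J \right)} = 1$
$G = 4$ ($G = -20 + 24 = 4$)
$f{\left(12,29 \right)} G = 1 \cdot 4 = 4$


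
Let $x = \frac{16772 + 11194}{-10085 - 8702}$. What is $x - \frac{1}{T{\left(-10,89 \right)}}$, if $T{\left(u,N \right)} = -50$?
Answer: $- \frac{1379513}{939350} \approx -1.4686$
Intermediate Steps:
$x = - \frac{27966}{18787}$ ($x = \frac{27966}{-18787} = 27966 \left(- \frac{1}{18787}\right) = - \frac{27966}{18787} \approx -1.4886$)
$x - \frac{1}{T{\left(-10,89 \right)}} = - \frac{27966}{18787} - \frac{1}{-50} = - \frac{27966}{18787} - - \frac{1}{50} = - \frac{27966}{18787} + \frac{1}{50} = - \frac{1379513}{939350}$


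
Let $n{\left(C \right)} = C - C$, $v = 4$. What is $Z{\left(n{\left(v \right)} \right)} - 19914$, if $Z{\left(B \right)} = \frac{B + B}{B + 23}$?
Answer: $-19914$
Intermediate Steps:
$n{\left(C \right)} = 0$
$Z{\left(B \right)} = \frac{2 B}{23 + B}$
$Z{\left(n{\left(v \right)} \right)} - 19914 = 2 \cdot 0 \frac{1}{23 + 0} - 19914 = 2 \cdot 0 \cdot \frac{1}{23} - 19914 = 0 - 19914 = -19914$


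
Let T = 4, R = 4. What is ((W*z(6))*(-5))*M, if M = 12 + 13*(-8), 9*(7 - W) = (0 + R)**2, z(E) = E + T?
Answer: 216200/9 ≈ 24022.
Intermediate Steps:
z(E) = 4 + E (z(E) = E + 4 = 4 + E)
W = 47/9 (W = 7 - (0 + 4)**2/9 = 7 - 1/9*4**2 = 7 - 1/9*16 = 7 - 16/9 = 47/9 ≈ 5.2222)
M = -92 (M = 12 - 104 = -92)
((W*z(6))*(-5))*M = ((47*(4 + 6)/9)*(-5))*(-92) = (((47/9)*10)*(-5))*(-92) = ((470/9)*(-5))*(-92) = -2350/9*(-92) = 216200/9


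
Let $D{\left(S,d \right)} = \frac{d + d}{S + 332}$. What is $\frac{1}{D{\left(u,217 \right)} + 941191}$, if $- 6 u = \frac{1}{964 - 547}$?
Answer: $\frac{830663}{781813625501} \approx 1.0625 \cdot 10^{-6}$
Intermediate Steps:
$u = - \frac{1}{2502}$ ($u = - \frac{1}{6 \left(964 - 547\right)} = - \frac{1}{6 \cdot 417} = \left(- \frac{1}{6}\right) \frac{1}{417} = - \frac{1}{2502} \approx -0.00039968$)
$D{\left(S,d \right)} = \frac{2 d}{332 + S}$
$\frac{1}{D{\left(u,217 \right)} + 941191} = \frac{1}{2 \cdot 217 \frac{1}{332 - \frac{1}{2502}} + 941191} = \frac{1}{2 \cdot 217 \frac{1}{\frac{830663}{2502}} + 941191} = \frac{1}{2 \cdot 217 \cdot \frac{2502}{830663} + 941191} = \frac{1}{\frac{1085868}{830663} + 941191} = \frac{1}{\frac{781813625501}{830663}} = \frac{830663}{781813625501}$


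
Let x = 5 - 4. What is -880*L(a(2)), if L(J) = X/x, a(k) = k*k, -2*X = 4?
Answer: 1760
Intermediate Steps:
X = -2 (X = -½*4 = -2)
x = 1
a(k) = k²
L(J) = -2 (L(J) = -2/1 = -2*1 = -2)
-880*L(a(2)) = -880*(-2) = 1760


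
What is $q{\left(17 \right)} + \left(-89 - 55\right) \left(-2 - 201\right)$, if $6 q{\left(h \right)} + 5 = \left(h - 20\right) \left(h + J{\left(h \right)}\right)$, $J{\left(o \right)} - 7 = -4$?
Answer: $\frac{175327}{6} \approx 29221.0$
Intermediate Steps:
$J{\left(o \right)} = 3$ ($J{\left(o \right)} = 7 - 4 = 3$)
$q{\left(h \right)} = - \frac{5}{6} + \frac{\left(-20 + h\right) \left(3 + h\right)}{6}$ ($q{\left(h \right)} = - \frac{5}{6} + \frac{\left(h - 20\right) \left(h + 3\right)}{6} = - \frac{5}{6} + \frac{\left(-20 + h\right) \left(3 + h\right)}{6}$)
$q{\left(17 \right)} + \left(-89 - 55\right) \left(-2 - 201\right) = \left(- \frac{65}{6} - \frac{289}{6} + \frac{17^{2}}{6}\right) + \left(-89 - 55\right) \left(-2 - 201\right) = \left(- \frac{65}{6} - \frac{289}{6} + \frac{1}{6} \cdot 289\right) - -29232 = \left(- \frac{65}{6} - \frac{289}{6} + \frac{289}{6}\right) + 29232 = - \frac{65}{6} + 29232 = \frac{175327}{6}$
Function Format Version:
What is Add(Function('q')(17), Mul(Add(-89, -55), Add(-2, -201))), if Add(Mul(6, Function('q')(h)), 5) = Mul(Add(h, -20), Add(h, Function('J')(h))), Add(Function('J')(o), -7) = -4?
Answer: Rational(175327, 6) ≈ 29221.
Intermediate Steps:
Function('J')(o) = 3 (Function('J')(o) = Add(7, -4) = 3)
Function('q')(h) = Add(Rational(-5, 6), Mul(Rational(1, 6), Add(-20, h), Add(3, h))) (Function('q')(h) = Add(Rational(-5, 6), Mul(Rational(1, 6), Mul(Add(h, -20), Add(h, 3)))) = Add(Rational(-5, 6), Mul(Rational(1, 6), Mul(Add(-20, h), Add(3, h)))) = Add(Rational(-5, 6), Mul(Rational(1, 6), Add(-20, h), Add(3, h))))
Add(Function('q')(17), Mul(Add(-89, -55), Add(-2, -201))) = Add(Add(Rational(-65, 6), Mul(Rational(-17, 6), 17), Mul(Rational(1, 6), Pow(17, 2))), Mul(Add(-89, -55), Add(-2, -201))) = Add(Add(Rational(-65, 6), Rational(-289, 6), Mul(Rational(1, 6), 289)), Mul(-144, -203)) = Add(Add(Rational(-65, 6), Rational(-289, 6), Rational(289, 6)), 29232) = Add(Rational(-65, 6), 29232) = Rational(175327, 6)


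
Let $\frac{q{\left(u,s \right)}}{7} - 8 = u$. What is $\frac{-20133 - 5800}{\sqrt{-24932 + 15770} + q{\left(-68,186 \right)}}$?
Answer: $\frac{1815310}{30927} + \frac{25933 i \sqrt{1018}}{61854} \approx 58.697 + 13.377 i$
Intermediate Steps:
$q{\left(u,s \right)} = 56 + 7 u$
$\frac{-20133 - 5800}{\sqrt{-24932 + 15770} + q{\left(-68,186 \right)}} = \frac{-20133 - 5800}{\sqrt{-24932 + 15770} + \left(56 + 7 \left(-68\right)\right)} = - \frac{25933}{\sqrt{-9162} + \left(56 - 476\right)} = - \frac{25933}{3 i \sqrt{1018} - 420} = - \frac{25933}{-420 + 3 i \sqrt{1018}}$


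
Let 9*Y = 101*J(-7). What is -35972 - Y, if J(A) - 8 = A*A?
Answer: -109835/3 ≈ -36612.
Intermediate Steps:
J(A) = 8 + A² (J(A) = 8 + A*A = 8 + A²)
Y = 1919/3 (Y = (101*(8 + (-7)²))/9 = (101*(8 + 49))/9 = (101*57)/9 = (⅑)*5757 = 1919/3 ≈ 639.67)
-35972 - Y = -35972 - 1*1919/3 = -35972 - 1919/3 = -109835/3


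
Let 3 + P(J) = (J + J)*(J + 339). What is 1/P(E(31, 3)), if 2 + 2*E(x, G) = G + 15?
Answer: 1/5549 ≈ 0.00018021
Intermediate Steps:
E(x, G) = 13/2 + G/2 (E(x, G) = -1 + (G + 15)/2 = -1 + (15 + G)/2 = -1 + (15/2 + G/2) = 13/2 + G/2)
P(J) = -3 + 2*J*(339 + J) (P(J) = -3 + (J + J)*(J + 339) = -3 + (2*J)*(339 + J) = -3 + 2*J*(339 + J))
1/P(E(31, 3)) = 1/(-3 + 2*(13/2 + (½)*3)² + 678*(13/2 + (½)*3)) = 1/(-3 + 2*(13/2 + 3/2)² + 678*(13/2 + 3/2)) = 1/(-3 + 2*8² + 678*8) = 1/(-3 + 2*64 + 5424) = 1/(-3 + 128 + 5424) = 1/5549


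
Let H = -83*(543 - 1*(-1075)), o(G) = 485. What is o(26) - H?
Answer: 134779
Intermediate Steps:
H = -134294 (H = -83*(543 + 1075) = -83*1618 = -134294)
o(26) - H = 485 - 1*(-134294) = 485 + 134294 = 134779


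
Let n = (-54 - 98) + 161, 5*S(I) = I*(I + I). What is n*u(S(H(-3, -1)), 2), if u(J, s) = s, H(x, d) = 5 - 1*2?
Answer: 18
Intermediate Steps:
H(x, d) = 3 (H(x, d) = 5 - 2 = 3)
S(I) = 2*I²/5 (S(I) = (I*(I + I))/5 = (I*(2*I))/5 = (2*I²)/5 = 2*I²/5)
n = 9 (n = -152 + 161 = 9)
n*u(S(H(-3, -1)), 2) = 9*2 = 18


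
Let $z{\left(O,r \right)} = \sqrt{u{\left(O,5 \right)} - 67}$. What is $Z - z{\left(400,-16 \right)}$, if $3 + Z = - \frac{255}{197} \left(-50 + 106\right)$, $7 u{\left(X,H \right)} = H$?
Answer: $- \frac{14871}{197} - \frac{4 i \sqrt{203}}{7} \approx -75.487 - 8.1416 i$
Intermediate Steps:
$u{\left(X,H \right)} = \frac{H}{7}$
$z{\left(O,r \right)} = \frac{4 i \sqrt{203}}{7}$ ($z{\left(O,r \right)} = \sqrt{\frac{1}{7} \cdot 5 - 67} = \sqrt{\frac{5}{7} - 67} = \sqrt{- \frac{464}{7}} = \frac{4 i \sqrt{203}}{7}$)
$Z = - \frac{14871}{197}$ ($Z = -3 + - \frac{255}{197} \left(-50 + 106\right) = -3 + \left(-255\right) \frac{1}{197} \cdot 56 = -3 - \frac{14280}{197} = - \frac{14871}{197} \approx -75.487$)
$Z - z{\left(400,-16 \right)} = - \frac{14871}{197} - \frac{4 i \sqrt{203}}{7}$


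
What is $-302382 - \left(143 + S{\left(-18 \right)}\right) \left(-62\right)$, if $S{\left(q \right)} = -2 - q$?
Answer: $-292524$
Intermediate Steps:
$-302382 - \left(143 + S{\left(-18 \right)}\right) \left(-62\right) = -302382 - \left(143 - -16\right) \left(-62\right) = -302382 - \left(143 + \left(-2 + 18\right)\right) \left(-62\right) = -302382 - \left(143 + 16\right) \left(-62\right) = -302382 - 159 \left(-62\right) = -302382 - -9858 = -302382 + 9858 = -292524$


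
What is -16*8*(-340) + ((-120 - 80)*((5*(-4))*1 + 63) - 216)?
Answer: 34704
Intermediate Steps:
-16*8*(-340) + ((-120 - 80)*((5*(-4))*1 + 63) - 216) = -128*(-340) + (-200*(-20*1 + 63) - 216) = 43520 + (-200*(-20 + 63) - 216) = 43520 + (-200*43 - 216) = 43520 + (-8600 - 216) = 43520 - 8816 = 34704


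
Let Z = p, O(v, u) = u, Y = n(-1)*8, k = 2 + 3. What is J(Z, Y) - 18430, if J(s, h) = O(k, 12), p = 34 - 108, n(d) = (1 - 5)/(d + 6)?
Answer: -18418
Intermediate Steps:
n(d) = -4/(6 + d)
p = -74
k = 5
Y = -32/5 (Y = -4/(6 - 1)*8 = -4/5*8 = -4*⅕*8 = -⅘*8 = -32/5 ≈ -6.4000)
Z = -74
J(s, h) = 12
J(Z, Y) - 18430 = 12 - 18430 = -18418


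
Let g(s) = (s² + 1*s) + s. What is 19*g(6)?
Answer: 912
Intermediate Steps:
g(s) = s² + 2*s (g(s) = (s² + s) + s = (s + s²) + s = s² + 2*s)
19*g(6) = 19*(6*(2 + 6)) = 19*(6*8) = 19*48 = 912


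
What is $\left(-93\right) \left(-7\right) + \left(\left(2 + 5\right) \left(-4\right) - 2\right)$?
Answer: $621$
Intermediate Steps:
$\left(-93\right) \left(-7\right) + \left(\left(2 + 5\right) \left(-4\right) - 2\right) = 651 + \left(7 \left(-4\right) - 2\right) = 651 - 30 = 621$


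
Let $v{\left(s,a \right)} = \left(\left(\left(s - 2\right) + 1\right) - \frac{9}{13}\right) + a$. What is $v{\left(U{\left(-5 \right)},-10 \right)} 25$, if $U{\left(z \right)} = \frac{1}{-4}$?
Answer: $- \frac{15525}{52} \approx -298.56$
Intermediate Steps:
$U{\left(z \right)} = - \frac{1}{4}$
$v{\left(s,a \right)} = - \frac{22}{13} + a + s$ ($v{\left(s,a \right)} = \left(\left(\left(-2 + s\right) + 1\right) - \frac{9}{13}\right) + a = \left(\left(-1 + s\right) - \frac{9}{13}\right) + a = \left(- \frac{22}{13} + s\right) + a = - \frac{22}{13} + a + s$)
$v{\left(U{\left(-5 \right)},-10 \right)} 25 = \left(- \frac{22}{13} - 10 - \frac{1}{4}\right) 25 = \left(- \frac{621}{52}\right) 25 = - \frac{15525}{52}$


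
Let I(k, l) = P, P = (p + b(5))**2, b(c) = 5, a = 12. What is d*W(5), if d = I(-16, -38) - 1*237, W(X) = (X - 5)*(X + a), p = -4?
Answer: 0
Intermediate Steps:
W(X) = (-5 + X)*(12 + X) (W(X) = (X - 5)*(X + 12) = (-5 + X)*(12 + X))
P = 1 (P = (-4 + 5)**2 = 1**2 = 1)
I(k, l) = 1
d = -236 (d = 1 - 1*237 = 1 - 237 = -236)
d*W(5) = -236*(-60 + 5**2 + 7*5) = -236*(-60 + 25 + 35) = -236*0 = 0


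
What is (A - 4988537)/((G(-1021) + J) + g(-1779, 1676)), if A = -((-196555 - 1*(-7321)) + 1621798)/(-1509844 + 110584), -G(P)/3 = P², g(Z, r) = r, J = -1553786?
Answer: 1745064712514/1636935854895 ≈ 1.0661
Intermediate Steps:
G(P) = -3*P²
A = 358141/349815 (A = -((-196555 + 7321) + 1621798)/(-1399260) = -(-189234 + 1621798)*(-1)/1399260 = -1432564*(-1)/1399260 = -1*(-358141/349815) = 358141/349815 ≈ 1.0238)
(A - 4988537)/((G(-1021) + J) + g(-1779, 1676)) = (358141/349815 - 4988537)/((-3*(-1021)² - 1553786) + 1676) = -1745064712514/(349815*((-3*1042441 - 1553786) + 1676)) = -1745064712514/(349815*((-3127323 - 1553786) + 1676)) = -1745064712514/(349815*(-4681109 + 1676)) = -1745064712514/349815/(-4679433) = -1745064712514/349815*(-1/4679433) = 1745064712514/1636935854895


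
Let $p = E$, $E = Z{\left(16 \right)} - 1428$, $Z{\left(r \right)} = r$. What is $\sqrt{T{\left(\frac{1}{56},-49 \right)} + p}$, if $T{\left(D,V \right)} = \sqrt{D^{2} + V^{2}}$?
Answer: $\frac{\sqrt{-1107008 + 14 \sqrt{7529537}}}{28} \approx 36.919 i$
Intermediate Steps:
$E = -1412$ ($E = 16 - 1428 = -1412$)
$p = -1412$
$\sqrt{T{\left(\frac{1}{56},-49 \right)} + p} = \sqrt{\sqrt{\left(\frac{1}{56}\right)^{2} + \left(-49\right)^{2}} - 1412} = \sqrt{\sqrt{\left(\frac{1}{56}\right)^{2} + 2401} - 1412} = \sqrt{\sqrt{\frac{1}{3136} + 2401} - 1412} = \sqrt{\sqrt{\frac{7529537}{3136}} - 1412} = \sqrt{\frac{\sqrt{7529537}}{56} - 1412} = \sqrt{-1412 + \frac{\sqrt{7529537}}{56}}$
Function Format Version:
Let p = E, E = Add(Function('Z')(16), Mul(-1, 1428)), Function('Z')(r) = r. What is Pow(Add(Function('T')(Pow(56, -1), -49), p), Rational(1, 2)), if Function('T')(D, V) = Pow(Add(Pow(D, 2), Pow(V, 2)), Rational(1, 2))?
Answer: Mul(Rational(1, 28), Pow(Add(-1107008, Mul(14, Pow(7529537, Rational(1, 2)))), Rational(1, 2))) ≈ Mul(36.919, I)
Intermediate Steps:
E = -1412 (E = Add(16, Mul(-1, 1428)) = Add(16, -1428) = -1412)
p = -1412
Pow(Add(Function('T')(Pow(56, -1), -49), p), Rational(1, 2)) = Pow(Add(Pow(Add(Pow(Pow(56, -1), 2), Pow(-49, 2)), Rational(1, 2)), -1412), Rational(1, 2)) = Pow(Add(Pow(Add(Pow(Rational(1, 56), 2), 2401), Rational(1, 2)), -1412), Rational(1, 2)) = Pow(Add(Pow(Add(Rational(1, 3136), 2401), Rational(1, 2)), -1412), Rational(1, 2)) = Pow(Add(Pow(Rational(7529537, 3136), Rational(1, 2)), -1412), Rational(1, 2)) = Pow(Add(Mul(Rational(1, 56), Pow(7529537, Rational(1, 2))), -1412), Rational(1, 2)) = Pow(Add(-1412, Mul(Rational(1, 56), Pow(7529537, Rational(1, 2)))), Rational(1, 2))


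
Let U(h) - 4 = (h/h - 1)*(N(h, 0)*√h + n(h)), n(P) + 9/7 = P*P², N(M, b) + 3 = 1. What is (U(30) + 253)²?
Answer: 66049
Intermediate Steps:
N(M, b) = -2 (N(M, b) = -3 + 1 = -2)
n(P) = -9/7 + P³ (n(P) = -9/7 + P*P² = -9/7 + P³)
U(h) = 4 (U(h) = 4 + (h/h - 1)*(-2*√h + (-9/7 + h³)) = 4 + (1 - 1)*(-9/7 + h³ - 2*√h) = 4 + 0*(-9/7 + h³ - 2*√h) = 4 + 0 = 4)
(U(30) + 253)² = (4 + 253)² = 257² = 66049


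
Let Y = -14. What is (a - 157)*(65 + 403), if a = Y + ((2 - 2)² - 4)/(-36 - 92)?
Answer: -640107/8 ≈ -80013.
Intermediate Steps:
a = -447/32 (a = -14 + ((2 - 2)² - 4)/(-36 - 92) = -14 + (0² - 4)/(-128) = -14 + (0 - 4)*(-1/128) = -14 - 4*(-1/128) = -14 + 1/32 = -447/32 ≈ -13.969)
(a - 157)*(65 + 403) = (-447/32 - 157)*(65 + 403) = -5471/32*468 = -640107/8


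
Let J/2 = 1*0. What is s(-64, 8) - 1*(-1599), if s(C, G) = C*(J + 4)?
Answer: 1343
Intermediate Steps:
J = 0 (J = 2*(1*0) = 2*0 = 0)
s(C, G) = 4*C (s(C, G) = C*(0 + 4) = C*4 = 4*C)
s(-64, 8) - 1*(-1599) = 4*(-64) - 1*(-1599) = -256 + 1599 = 1343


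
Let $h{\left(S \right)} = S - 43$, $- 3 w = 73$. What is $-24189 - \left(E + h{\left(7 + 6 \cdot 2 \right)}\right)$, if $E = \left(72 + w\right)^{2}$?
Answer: $- \frac{237934}{9} \approx -26437.0$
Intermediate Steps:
$w = - \frac{73}{3}$ ($w = \left(- \frac{1}{3}\right) 73 = - \frac{73}{3} \approx -24.333$)
$h{\left(S \right)} = -43 + S$ ($h{\left(S \right)} = S - 43 = -43 + S$)
$E = \frac{20449}{9}$ ($E = \left(72 - \frac{73}{3}\right)^{2} = \left(\frac{143}{3}\right)^{2} = \frac{20449}{9} \approx 2272.1$)
$-24189 - \left(E + h{\left(7 + 6 \cdot 2 \right)}\right) = -24189 - \left(\frac{20449}{9} + \left(-43 + \left(7 + 6 \cdot 2\right)\right)\right) = -24189 - \left(\frac{20449}{9} + \left(-43 + \left(7 + 12\right)\right)\right) = -24189 - \left(\frac{20449}{9} + \left(-43 + 19\right)\right) = -24189 - \left(\frac{20449}{9} - 24\right) = -24189 - \frac{20233}{9} = - \frac{237934}{9}$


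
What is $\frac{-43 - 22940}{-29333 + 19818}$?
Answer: $\frac{22983}{9515} \approx 2.4155$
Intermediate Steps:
$\frac{-43 - 22940}{-29333 + 19818} = - \frac{22983}{-9515} = \left(-22983\right) \left(- \frac{1}{9515}\right) = \frac{22983}{9515}$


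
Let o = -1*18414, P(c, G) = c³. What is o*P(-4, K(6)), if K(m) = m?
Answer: 1178496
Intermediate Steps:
o = -18414
o*P(-4, K(6)) = -18414*(-4)³ = -18414*(-64) = 1178496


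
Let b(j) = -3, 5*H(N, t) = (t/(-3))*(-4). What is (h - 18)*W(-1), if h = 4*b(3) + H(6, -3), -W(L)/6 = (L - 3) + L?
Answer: -924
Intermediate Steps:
H(N, t) = 4*t/15 (H(N, t) = ((t/(-3))*(-4))/5 = ((t*(-⅓))*(-4))/5 = (-t/3*(-4))/5 = (4*t/3)/5 = 4*t/15)
W(L) = 18 - 12*L (W(L) = -6*((L - 3) + L) = -6*((-3 + L) + L) = -6*(-3 + 2*L) = 18 - 12*L)
h = -64/5 (h = 4*(-3) + (4/15)*(-3) = -12 - ⅘ = -64/5 ≈ -12.800)
(h - 18)*W(-1) = (-64/5 - 18)*(18 - 12*(-1)) = -154*(18 + 12)/5 = -154/5*30 = -924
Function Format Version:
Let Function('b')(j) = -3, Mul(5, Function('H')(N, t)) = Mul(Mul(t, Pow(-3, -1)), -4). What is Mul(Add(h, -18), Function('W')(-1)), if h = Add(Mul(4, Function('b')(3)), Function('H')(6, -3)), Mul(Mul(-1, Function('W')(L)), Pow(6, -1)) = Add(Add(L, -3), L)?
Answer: -924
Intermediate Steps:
Function('H')(N, t) = Mul(Rational(4, 15), t) (Function('H')(N, t) = Mul(Rational(1, 5), Mul(Mul(t, Pow(-3, -1)), -4)) = Mul(Rational(1, 5), Mul(Mul(t, Rational(-1, 3)), -4)) = Mul(Rational(1, 5), Mul(Mul(Rational(-1, 3), t), -4)) = Mul(Rational(1, 5), Mul(Rational(4, 3), t)) = Mul(Rational(4, 15), t))
Function('W')(L) = Add(18, Mul(-12, L)) (Function('W')(L) = Mul(-6, Add(Add(L, -3), L)) = Mul(-6, Add(Add(-3, L), L)) = Mul(-6, Add(-3, Mul(2, L))) = Add(18, Mul(-12, L)))
h = Rational(-64, 5) (h = Add(Mul(4, -3), Mul(Rational(4, 15), -3)) = Add(-12, Rational(-4, 5)) = Rational(-64, 5) ≈ -12.800)
Mul(Add(h, -18), Function('W')(-1)) = Mul(Add(Rational(-64, 5), -18), Add(18, Mul(-12, -1))) = Mul(Rational(-154, 5), Add(18, 12)) = Mul(Rational(-154, 5), 30) = -924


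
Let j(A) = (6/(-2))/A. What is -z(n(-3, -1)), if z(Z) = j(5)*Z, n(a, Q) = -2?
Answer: -6/5 ≈ -1.2000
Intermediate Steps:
j(A) = -3/A (j(A) = (6*(-½))/A = -3/A)
z(Z) = -3*Z/5 (z(Z) = (-3/5)*Z = (-3*⅕)*Z = -3*Z/5)
-z(n(-3, -1)) = -(-3)*(-2)/5 = -1*6/5 = -6/5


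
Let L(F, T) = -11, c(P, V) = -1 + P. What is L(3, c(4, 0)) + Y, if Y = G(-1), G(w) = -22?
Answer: -33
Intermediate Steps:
Y = -22
L(3, c(4, 0)) + Y = -11 - 22 = -33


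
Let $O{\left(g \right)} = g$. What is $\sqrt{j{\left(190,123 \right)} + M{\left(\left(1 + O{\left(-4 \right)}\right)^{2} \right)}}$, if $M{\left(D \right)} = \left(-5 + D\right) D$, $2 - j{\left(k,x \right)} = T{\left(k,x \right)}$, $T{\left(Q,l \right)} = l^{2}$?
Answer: $i \sqrt{15091} \approx 122.85 i$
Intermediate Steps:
$j{\left(k,x \right)} = 2 - x^{2}$
$M{\left(D \right)} = D \left(-5 + D\right)$
$\sqrt{j{\left(190,123 \right)} + M{\left(\left(1 + O{\left(-4 \right)}\right)^{2} \right)}} = \sqrt{\left(2 - 123^{2}\right) + \left(1 - 4\right)^{2} \left(-5 + \left(1 - 4\right)^{2}\right)} = \sqrt{\left(2 - 15129\right) + \left(-3\right)^{2} \left(-5 + \left(-3\right)^{2}\right)} = \sqrt{\left(2 - 15129\right) + 9 \left(-5 + 9\right)} = \sqrt{-15127 + 9 \cdot 4} = \sqrt{-15127 + 36} = \sqrt{-15091} = i \sqrt{15091}$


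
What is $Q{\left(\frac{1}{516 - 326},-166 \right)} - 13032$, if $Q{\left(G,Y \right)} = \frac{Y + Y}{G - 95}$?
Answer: $- \frac{235151488}{18049} \approx -13029.0$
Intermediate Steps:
$Q{\left(G,Y \right)} = \frac{2 Y}{-95 + G}$
$Q{\left(\frac{1}{516 - 326},-166 \right)} - 13032 = 2 \left(-166\right) \frac{1}{-95 + \frac{1}{516 - 326}} - 13032 = 2 \left(-166\right) \frac{1}{-95 + \frac{1}{190}} - 13032 = 2 \left(-166\right) \frac{1}{- \frac{18049}{190}} - 13032 = 2 \left(-166\right) \left(- \frac{190}{18049}\right) - 13032 = \frac{63080}{18049} - 13032 = - \frac{235151488}{18049}$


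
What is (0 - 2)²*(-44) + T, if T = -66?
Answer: -242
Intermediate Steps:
(0 - 2)²*(-44) + T = (0 - 2)²*(-44) - 66 = (-2)²*(-44) - 66 = 4*(-44) - 66 = -176 - 66 = -242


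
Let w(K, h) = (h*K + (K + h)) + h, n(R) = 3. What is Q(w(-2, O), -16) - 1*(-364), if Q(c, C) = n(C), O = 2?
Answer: 367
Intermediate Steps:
w(K, h) = K + 2*h + K*h (w(K, h) = (K*h + (K + h)) + h = (K + h + K*h) + h = K + 2*h + K*h)
Q(c, C) = 3
Q(w(-2, O), -16) - 1*(-364) = 3 - 1*(-364) = 3 + 364 = 367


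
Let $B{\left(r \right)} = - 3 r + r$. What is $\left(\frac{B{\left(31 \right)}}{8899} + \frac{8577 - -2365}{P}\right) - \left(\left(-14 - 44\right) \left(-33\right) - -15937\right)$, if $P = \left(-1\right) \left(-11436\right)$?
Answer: $- \frac{908290556269}{50884482} \approx -17850.0$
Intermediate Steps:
$B{\left(r \right)} = - 2 r$
$P = 11436$
$\left(\frac{B{\left(31 \right)}}{8899} + \frac{8577 - -2365}{P}\right) - \left(\left(-14 - 44\right) \left(-33\right) - -15937\right) = \left(\frac{\left(-2\right) 31}{8899} + \frac{8577 - -2365}{11436}\right) - \left(\left(-14 - 44\right) \left(-33\right) - -15937\right) = \left(\left(-62\right) \frac{1}{8899} + \left(8577 + 2365\right) \frac{1}{11436}\right) - \left(\left(-58\right) \left(-33\right) + 15937\right) = \left(- \frac{62}{8899} + 10942 \cdot \frac{1}{11436}\right) - \left(1914 + 15937\right) = \left(- \frac{62}{8899} + \frac{5471}{5718}\right) - 17851 = \frac{48331913}{50884482} - 17851 = - \frac{908290556269}{50884482}$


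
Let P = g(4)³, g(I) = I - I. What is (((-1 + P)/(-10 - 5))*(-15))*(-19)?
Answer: 19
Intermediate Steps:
g(I) = 0
P = 0 (P = 0³ = 0)
(((-1 + P)/(-10 - 5))*(-15))*(-19) = (((-1 + 0)/(-10 - 5))*(-15))*(-19) = (-1/(-15)*(-15))*(-19) = (-1*(-1/15)*(-15))*(-19) = ((1/15)*(-15))*(-19) = -1*(-19) = 19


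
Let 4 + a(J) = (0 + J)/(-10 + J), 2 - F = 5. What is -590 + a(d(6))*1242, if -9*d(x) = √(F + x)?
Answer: -15002284/2699 + 37260*√3/2699 ≈ -5534.5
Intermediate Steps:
F = -3 (F = 2 - 1*5 = 2 - 5 = -3)
d(x) = -√(-3 + x)/9
a(J) = -4 + J/(-10 + J) (a(J) = -4 + (0 + J)/(-10 + J) = -4 + J/(-10 + J))
-590 + a(d(6))*1242 = -590 + ((40 - (-1)*√(-3 + 6)/3)/(-10 - √(-3 + 6)/9))*1242 = -590 + ((40 - (-1)*√3/3)/(-10 - √3/9))*1242 = -590 + ((40 + √3/3)/(-10 - √3/9))*1242 = -590 + 1242*(40 + √3/3)/(-10 - √3/9)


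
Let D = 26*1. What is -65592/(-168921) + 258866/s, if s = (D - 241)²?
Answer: 5195543754/867597025 ≈ 5.9884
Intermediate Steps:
D = 26
s = 46225 (s = (26 - 241)² = (-215)² = 46225)
-65592/(-168921) + 258866/s = -65592/(-168921) + 258866/46225 = -65592*(-1/168921) + 258866*(1/46225) = 7288/18769 + 258866/46225 = 5195543754/867597025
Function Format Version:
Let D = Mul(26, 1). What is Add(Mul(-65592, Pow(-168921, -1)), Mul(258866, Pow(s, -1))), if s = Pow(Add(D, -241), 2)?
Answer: Rational(5195543754, 867597025) ≈ 5.9884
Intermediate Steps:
D = 26
s = 46225 (s = Pow(Add(26, -241), 2) = Pow(-215, 2) = 46225)
Add(Mul(-65592, Pow(-168921, -1)), Mul(258866, Pow(s, -1))) = Add(Mul(-65592, Pow(-168921, -1)), Mul(258866, Pow(46225, -1))) = Add(Mul(-65592, Rational(-1, 168921)), Mul(258866, Rational(1, 46225))) = Add(Rational(7288, 18769), Rational(258866, 46225)) = Rational(5195543754, 867597025)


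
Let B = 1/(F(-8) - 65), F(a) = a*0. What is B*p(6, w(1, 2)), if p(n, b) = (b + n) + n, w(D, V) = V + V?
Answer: -16/65 ≈ -0.24615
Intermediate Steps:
w(D, V) = 2*V
F(a) = 0
B = -1/65 (B = 1/(0 - 65) = 1/(-65) = -1/65 ≈ -0.015385)
p(n, b) = b + 2*n
B*p(6, w(1, 2)) = -(2*2 + 2*6)/65 = -(4 + 12)/65 = -1/65*16 = -16/65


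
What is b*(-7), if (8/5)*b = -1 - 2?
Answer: 105/8 ≈ 13.125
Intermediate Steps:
b = -15/8 (b = 5*(-1 - 2)/8 = (5/8)*(-3) = -15/8 ≈ -1.8750)
b*(-7) = -15/8*(-7) = 105/8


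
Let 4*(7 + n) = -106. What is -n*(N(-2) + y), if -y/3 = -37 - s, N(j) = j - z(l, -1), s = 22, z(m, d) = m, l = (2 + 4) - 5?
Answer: 5829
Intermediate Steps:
l = 1 (l = 6 - 5 = 1)
n = -67/2 (n = -7 + (¼)*(-106) = -7 - 53/2 = -67/2 ≈ -33.500)
N(j) = -1 + j (N(j) = j - 1*1 = j - 1 = -1 + j)
y = 177 (y = -3*(-37 - 1*22) = -3*(-37 - 22) = -3*(-59) = 177)
-n*(N(-2) + y) = -(-67)*((-1 - 2) + 177)/2 = -(-67)*(-3 + 177)/2 = -(-67)*174/2 = -1*(-5829) = 5829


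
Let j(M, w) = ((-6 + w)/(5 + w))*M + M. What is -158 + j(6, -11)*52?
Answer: 1038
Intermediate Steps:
j(M, w) = M + M*(-6 + w)/(5 + w) (j(M, w) = ((-6 + w)/(5 + w))*M + M = M*(-6 + w)/(5 + w) + M = M + M*(-6 + w)/(5 + w))
-158 + j(6, -11)*52 = -158 + (6*(-1 + 2*(-11))/(5 - 11))*52 = -158 + (6*(-1 - 22)/(-6))*52 = -158 + (6*(-⅙)*(-23))*52 = -158 + 23*52 = -158 + 1196 = 1038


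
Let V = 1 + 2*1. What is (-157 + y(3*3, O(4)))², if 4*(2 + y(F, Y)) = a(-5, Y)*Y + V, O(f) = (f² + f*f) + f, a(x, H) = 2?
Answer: 314721/16 ≈ 19670.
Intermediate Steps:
V = 3 (V = 1 + 2 = 3)
O(f) = f + 2*f² (O(f) = (f² + f²) + f = 2*f² + f = f + 2*f²)
y(F, Y) = -5/4 + Y/2 (y(F, Y) = -2 + (2*Y + 3)/4 = -2 + (3 + 2*Y)/4 = -2 + (¾ + Y/2) = -5/4 + Y/2)
(-157 + y(3*3, O(4)))² = (-157 + (-5/4 + (4*(1 + 2*4))/2))² = (-157 + (-5/4 + (4*(1 + 8))/2))² = (-157 + (-5/4 + (4*9)/2))² = (-157 + (-5/4 + (½)*36))² = (-157 + (-5/4 + 18))² = (-157 + 67/4)² = (-561/4)² = 314721/16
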